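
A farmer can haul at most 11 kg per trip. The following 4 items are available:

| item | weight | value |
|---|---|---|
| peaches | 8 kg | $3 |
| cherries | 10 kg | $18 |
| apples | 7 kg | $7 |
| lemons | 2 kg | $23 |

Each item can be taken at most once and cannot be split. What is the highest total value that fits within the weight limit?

Check high-value combinations within 11 kg:
- apples+lemons: weight 7+2=9, value 7+23=30
- peaches+lemons: weight 8+2=10, value 3+23=26
- lemons: weight 2, value 23
- cherries: weight 10, value 18
Best: $30.

$30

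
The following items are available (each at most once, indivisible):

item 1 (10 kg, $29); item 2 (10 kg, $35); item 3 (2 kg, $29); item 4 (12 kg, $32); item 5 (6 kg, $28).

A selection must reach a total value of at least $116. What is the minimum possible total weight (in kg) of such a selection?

Subsets with value ≥ 116, sorted by total weight:
- item 1+item 2+item 3+item 5: weight 28, value 121
- item 2+item 3+item 4+item 5: weight 30, value 124
- item 1+item 3+item 4+item 5: weight 30, value 118
Minimum weight: 28 kg.

28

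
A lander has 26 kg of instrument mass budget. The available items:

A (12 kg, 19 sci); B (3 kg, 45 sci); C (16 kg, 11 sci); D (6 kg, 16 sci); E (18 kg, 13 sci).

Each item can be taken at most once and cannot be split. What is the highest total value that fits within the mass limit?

80 sci

Check high-value combinations within 26 kg:
- A+B+D: mass 12+3+6=21, value 19+45+16=80
- B+C+D: mass 3+16+6=25, value 45+11+16=72
- A+B: mass 12+3=15, value 19+45=64
Best: 80 sci.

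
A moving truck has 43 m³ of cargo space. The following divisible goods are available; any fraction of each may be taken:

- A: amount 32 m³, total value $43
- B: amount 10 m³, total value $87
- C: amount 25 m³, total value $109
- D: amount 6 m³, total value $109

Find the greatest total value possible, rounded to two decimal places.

307.69

Take in order of value per unit:
- D (109/6 per unit): all 6 → value 109, running total 109.00
- B (87/10 per unit): all 10 → value 87, running total 196.00
- C (109/25 per unit): all 25 → value 109, running total 305.00
- A (43/32 per unit): 2 of 32 → value 2×43/32 = 2.6875, running total 307.69
Total 307.69.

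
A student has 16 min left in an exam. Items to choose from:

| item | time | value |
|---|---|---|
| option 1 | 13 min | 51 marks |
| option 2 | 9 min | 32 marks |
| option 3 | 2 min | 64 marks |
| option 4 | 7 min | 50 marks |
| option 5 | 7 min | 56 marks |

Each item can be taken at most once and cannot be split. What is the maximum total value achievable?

Check high-value combinations within 16 min:
- option 3+option 4+option 5: time 2+7+7=16, value 64+50+56=170
- option 3+option 5: time 2+7=9, value 64+56=120
- option 1+option 3: time 13+2=15, value 51+64=115
- option 3+option 4: time 2+7=9, value 64+50=114
Best: 170 marks.

170 marks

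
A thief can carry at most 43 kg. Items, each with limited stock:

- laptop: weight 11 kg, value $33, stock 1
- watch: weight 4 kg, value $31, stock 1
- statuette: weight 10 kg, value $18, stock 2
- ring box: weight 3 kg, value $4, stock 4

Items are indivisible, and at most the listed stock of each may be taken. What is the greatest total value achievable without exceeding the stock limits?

Top feasible selections:
- 1×laptop + 1×watch + 2×statuette + 2×ring box: weight 41, value 108
- 1×laptop + 1×watch + 2×statuette + 1×ring box: weight 38, value 104
- 1×laptop + 1×watch + 2×statuette: weight 35, value 100
- 1×laptop + 1×watch + 1×statuette + 4×ring box: weight 37, value 98
Best: $108.

$108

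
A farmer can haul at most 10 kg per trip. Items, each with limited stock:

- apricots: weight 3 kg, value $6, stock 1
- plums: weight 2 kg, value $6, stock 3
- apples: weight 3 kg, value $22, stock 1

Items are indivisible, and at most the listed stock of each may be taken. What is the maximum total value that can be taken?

$40

Top feasible selections:
- 3×plums + 1×apples: weight 9, value 40
- 1×apricots + 2×plums + 1×apples: weight 10, value 40
- 2×plums + 1×apples: weight 7, value 34
Best: $40.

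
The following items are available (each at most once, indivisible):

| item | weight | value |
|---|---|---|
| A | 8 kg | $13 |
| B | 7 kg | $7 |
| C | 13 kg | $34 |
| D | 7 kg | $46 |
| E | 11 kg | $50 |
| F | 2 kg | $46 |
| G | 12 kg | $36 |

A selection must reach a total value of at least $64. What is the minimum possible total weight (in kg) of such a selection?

Subsets with value ≥ 64, sorted by total weight:
- D+F: weight 9, value 92
- E+F: weight 13, value 96
- F+G: weight 14, value 82
Minimum weight: 9 kg.

9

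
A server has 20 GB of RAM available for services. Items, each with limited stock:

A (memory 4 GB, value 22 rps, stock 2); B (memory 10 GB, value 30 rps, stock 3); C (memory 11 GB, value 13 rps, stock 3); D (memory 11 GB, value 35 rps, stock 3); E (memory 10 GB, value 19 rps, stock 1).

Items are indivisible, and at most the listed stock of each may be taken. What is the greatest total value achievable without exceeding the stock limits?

79 rps

Best selections within memory 20 and stock limits:
- 2×A + 1×D: memory 19, value 79
- 2×A + 1×B: memory 18, value 74
- 2×A + 1×E: memory 18, value 63
- 2×B: memory 20, value 60
Best: 79 rps.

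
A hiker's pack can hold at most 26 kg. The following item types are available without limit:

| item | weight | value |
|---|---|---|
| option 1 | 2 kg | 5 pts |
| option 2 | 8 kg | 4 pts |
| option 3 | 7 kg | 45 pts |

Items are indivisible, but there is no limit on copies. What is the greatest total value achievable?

Best value-per-unit is option 3 at 45/7; filling with it alone gives 3×45 = 135.
Optimal mix: 2×option 1 + 3×option 3 → weight 25, value 145.

145 pts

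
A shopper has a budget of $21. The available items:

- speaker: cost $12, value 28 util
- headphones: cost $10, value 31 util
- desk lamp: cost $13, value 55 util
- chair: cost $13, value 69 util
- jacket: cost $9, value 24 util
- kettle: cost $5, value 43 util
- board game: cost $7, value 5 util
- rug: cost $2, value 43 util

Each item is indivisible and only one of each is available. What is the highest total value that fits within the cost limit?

155 util

This is a 0/1 knapsack; check combinations near the capacity.
- chair+kettle+rug: cost 13+5+2=20, value 69+43+43=155
- desk lamp+kettle+rug: cost 13+5+2=20, value 55+43+43=141
- headphones+kettle+rug: cost 10+5+2=17, value 31+43+43=117
Best: 155 util.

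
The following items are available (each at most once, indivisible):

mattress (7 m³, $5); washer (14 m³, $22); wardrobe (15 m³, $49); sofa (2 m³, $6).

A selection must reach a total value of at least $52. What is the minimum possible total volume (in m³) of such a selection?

17

Subsets with value ≥ 52, sorted by total volume:
- wardrobe+sofa: volume 17, value 55
- mattress+wardrobe: volume 22, value 54
- mattress+wardrobe+sofa: volume 24, value 60
- washer+wardrobe: volume 29, value 71
Minimum volume: 17 m³.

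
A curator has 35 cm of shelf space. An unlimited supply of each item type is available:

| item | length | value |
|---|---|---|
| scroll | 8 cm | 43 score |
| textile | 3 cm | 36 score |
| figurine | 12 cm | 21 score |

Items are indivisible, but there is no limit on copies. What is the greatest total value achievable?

Best value-per-unit is textile at 36/3, and filling with it alone uses length 11×3=33. No mix of the others beats 11×36 = 396.

396 score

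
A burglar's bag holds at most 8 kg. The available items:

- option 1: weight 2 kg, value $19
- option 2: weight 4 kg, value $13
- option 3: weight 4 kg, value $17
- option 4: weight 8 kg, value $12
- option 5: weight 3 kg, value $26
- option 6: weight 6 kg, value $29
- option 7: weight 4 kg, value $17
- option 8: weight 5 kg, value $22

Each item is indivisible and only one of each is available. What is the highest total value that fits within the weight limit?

$48

Check high-value combinations within 8 kg:
- option 1+option 6: weight 2+6=8, value 19+29=48
- option 5+option 8: weight 3+5=8, value 26+22=48
- option 1+option 5: weight 2+3=5, value 19+26=45
- option 3+option 5: weight 4+3=7, value 17+26=43
- option 5+option 7: weight 3+4=7, value 26+17=43
Best: $48.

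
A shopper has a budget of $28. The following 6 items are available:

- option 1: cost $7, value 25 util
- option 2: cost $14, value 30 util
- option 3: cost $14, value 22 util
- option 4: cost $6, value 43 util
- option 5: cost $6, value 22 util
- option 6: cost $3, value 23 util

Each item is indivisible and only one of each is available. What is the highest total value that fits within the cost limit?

113 util

Check high-value combinations within $28:
- option 1+option 4+option 5+option 6: cost 7+6+6+3=22, value 25+43+22+23=113
- option 1+option 2+option 4: cost 7+14+6=27, value 25+30+43=98
- option 2+option 4+option 6: cost 14+6+3=23, value 30+43+23=96
Best: 113 util.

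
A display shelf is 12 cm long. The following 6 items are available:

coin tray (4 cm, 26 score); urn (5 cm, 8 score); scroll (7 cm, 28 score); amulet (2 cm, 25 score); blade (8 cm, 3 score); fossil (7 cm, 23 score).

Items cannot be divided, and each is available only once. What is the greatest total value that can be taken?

Check high-value combinations within 12 cm:
- coin tray+urn+amulet: length 4+5+2=11, value 26+8+25=59
- coin tray+scroll: length 4+7=11, value 26+28=54
- scroll+amulet: length 7+2=9, value 28+25=53
- coin tray+amulet: length 4+2=6, value 26+25=51
- coin tray+fossil: length 4+7=11, value 26+23=49
Best: 59 score.

59 score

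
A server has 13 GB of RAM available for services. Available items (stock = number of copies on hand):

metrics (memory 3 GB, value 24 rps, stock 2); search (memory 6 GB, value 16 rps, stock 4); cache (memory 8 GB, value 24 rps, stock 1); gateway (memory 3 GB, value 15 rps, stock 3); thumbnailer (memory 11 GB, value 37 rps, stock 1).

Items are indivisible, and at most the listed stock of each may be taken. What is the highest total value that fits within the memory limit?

Top feasible selections:
- 2×metrics + 2×gateway: memory 12, value 78
- 1×metrics + 3×gateway: memory 12, value 69
Best: 78 rps.

78 rps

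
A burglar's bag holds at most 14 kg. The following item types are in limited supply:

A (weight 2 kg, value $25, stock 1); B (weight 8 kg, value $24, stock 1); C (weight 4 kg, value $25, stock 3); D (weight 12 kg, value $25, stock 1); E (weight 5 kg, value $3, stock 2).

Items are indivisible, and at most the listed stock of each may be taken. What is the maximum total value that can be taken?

$100

Top feasible selections:
- 1×A + 3×C: weight 14, value 100
- 1×A + 2×C: weight 10, value 75
- 3×C: weight 12, value 75
- 1×A + 1×B + 1×C: weight 14, value 74
Best: $100.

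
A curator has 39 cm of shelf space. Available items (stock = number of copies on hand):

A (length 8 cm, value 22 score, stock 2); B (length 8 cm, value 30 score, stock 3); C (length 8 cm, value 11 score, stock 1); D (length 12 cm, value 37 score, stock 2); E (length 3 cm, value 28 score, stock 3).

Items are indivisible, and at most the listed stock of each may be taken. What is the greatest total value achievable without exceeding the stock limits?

181 score

Top feasible selections:
- 2×B + 1×D + 3×E: length 37, value 181
- 3×B + 3×E: length 33, value 174
- 1×A + 1×B + 1×D + 3×E: length 37, value 173
- 1×A + 3×B + 2×E: length 38, value 168
Best: 181 score.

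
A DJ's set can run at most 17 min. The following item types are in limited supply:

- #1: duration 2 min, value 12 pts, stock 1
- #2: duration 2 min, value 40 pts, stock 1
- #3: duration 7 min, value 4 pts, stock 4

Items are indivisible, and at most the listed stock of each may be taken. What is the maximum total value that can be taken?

Best selections within duration 17 and stock limits:
- 1×#1 + 1×#2 + 1×#3: duration 11, value 56
- 1×#1 + 1×#2: duration 4, value 52
Best: 56 pts.

56 pts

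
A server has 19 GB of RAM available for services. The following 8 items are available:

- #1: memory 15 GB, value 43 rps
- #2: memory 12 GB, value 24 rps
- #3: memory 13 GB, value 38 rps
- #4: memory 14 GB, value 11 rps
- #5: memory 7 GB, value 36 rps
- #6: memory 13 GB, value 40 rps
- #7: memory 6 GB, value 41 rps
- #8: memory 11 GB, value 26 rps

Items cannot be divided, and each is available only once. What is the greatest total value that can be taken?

Check high-value combinations within 19 GB:
- #6+#7: memory 13+6=19, value 40+41=81
- #3+#7: memory 13+6=19, value 38+41=79
- #5+#7: memory 7+6=13, value 36+41=77
- #7+#8: memory 6+11=17, value 41+26=67
Best: 81 rps.

81 rps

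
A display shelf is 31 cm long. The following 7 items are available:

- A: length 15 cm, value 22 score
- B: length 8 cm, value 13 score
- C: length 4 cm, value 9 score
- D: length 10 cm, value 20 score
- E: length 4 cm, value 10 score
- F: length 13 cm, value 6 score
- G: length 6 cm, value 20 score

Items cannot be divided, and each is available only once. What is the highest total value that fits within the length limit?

Check high-value combinations within 31 cm:
- B+D+E+G: length 8+10+4+6=28, value 13+20+10+20=63
- B+C+D+G: length 8+4+10+6=28, value 13+9+20+20=62
- A+D+G: length 15+10+6=31, value 22+20+20=62
- A+C+E+G: length 15+4+4+6=29, value 22+9+10+20=61
Best: 63 score.

63 score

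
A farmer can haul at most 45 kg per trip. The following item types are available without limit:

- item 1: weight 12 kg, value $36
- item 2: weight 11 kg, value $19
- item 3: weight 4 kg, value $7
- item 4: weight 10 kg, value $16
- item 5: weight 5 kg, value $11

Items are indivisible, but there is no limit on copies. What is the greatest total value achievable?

Best value-per-unit is item 1 at 36/12; filling with it alone gives 3×36 = 108.
Optimal mix: 3×item 1 + 1×item 3 + 1×item 5 → weight 45, value 126.

$126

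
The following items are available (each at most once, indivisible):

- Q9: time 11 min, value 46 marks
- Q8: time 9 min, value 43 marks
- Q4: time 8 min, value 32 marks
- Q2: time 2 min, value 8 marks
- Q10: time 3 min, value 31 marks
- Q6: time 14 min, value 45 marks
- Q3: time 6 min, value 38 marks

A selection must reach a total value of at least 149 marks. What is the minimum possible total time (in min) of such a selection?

Subsets with value ≥ 149, sorted by total time:
- Q8+Q4+Q2+Q10+Q3: time 28, value 152
- Q9+Q8+Q10+Q3: time 29, value 158
- Q9+Q4+Q2+Q10+Q3: time 30, value 155
- Q9+Q8+Q2+Q10+Q3: time 31, value 166
Minimum time: 28 min.

28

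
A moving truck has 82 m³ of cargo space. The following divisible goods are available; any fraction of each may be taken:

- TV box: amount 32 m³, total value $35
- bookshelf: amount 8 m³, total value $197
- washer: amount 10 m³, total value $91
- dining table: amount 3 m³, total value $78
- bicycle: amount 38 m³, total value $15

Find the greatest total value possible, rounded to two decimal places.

412.45

Take in order of value per unit:
- dining table (78/3 per unit): all 3 → value 78, running total 78.00
- bookshelf (197/8 per unit): all 8 → value 197, running total 275.00
- washer (91/10 per unit): all 10 → value 91, running total 366.00
- TV box (35/32 per unit): all 32 → value 35, running total 401.00
- bicycle (15/38 per unit): 29 of 38 → value 29×15/38 = 11.4474, running total 412.45
Total 412.45.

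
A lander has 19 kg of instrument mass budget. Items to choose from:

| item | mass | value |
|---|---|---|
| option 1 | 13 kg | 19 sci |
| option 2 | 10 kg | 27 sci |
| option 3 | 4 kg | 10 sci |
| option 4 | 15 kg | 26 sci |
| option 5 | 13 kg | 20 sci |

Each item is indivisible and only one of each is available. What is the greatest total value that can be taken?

37 sci

Check high-value combinations within 19 kg:
- option 2+option 3: mass 10+4=14, value 27+10=37
- option 3+option 4: mass 4+15=19, value 10+26=36
- option 3+option 5: mass 4+13=17, value 10+20=30
- option 1+option 3: mass 13+4=17, value 19+10=29
- option 2: mass 10, value 27
Best: 37 sci.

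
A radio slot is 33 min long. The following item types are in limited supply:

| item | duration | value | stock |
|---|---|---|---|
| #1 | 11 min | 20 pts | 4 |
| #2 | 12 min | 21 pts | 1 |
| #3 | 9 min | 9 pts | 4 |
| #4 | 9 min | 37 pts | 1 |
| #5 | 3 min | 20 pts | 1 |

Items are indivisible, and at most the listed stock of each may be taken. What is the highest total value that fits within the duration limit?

87 pts

Top feasible selections:
- 1×#2 + 1×#3 + 1×#4 + 1×#5: duration 33, value 87
- 1×#1 + 1×#3 + 1×#4 + 1×#5: duration 32, value 86
Best: 87 pts.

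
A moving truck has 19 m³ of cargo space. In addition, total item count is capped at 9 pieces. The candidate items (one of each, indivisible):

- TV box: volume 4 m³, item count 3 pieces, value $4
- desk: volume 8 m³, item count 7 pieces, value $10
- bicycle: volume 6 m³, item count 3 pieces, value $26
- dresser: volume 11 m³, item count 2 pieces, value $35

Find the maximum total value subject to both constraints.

Feasible sets respecting both limits:
- bicycle+dresser: volume 17, item count 5, value 61
- desk+dresser: volume 19, item count 9, value 45
- TV box+dresser: volume 15, item count 5, value 39
- dresser: volume 11, item count 2, value 35
Best: $61.

$61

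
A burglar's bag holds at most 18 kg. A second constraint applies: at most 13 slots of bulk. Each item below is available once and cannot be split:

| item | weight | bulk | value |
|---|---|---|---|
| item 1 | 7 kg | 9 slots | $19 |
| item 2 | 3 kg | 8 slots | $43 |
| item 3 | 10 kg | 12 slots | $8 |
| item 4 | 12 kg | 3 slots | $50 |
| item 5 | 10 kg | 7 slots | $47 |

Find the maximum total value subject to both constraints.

$93

Feasible sets respecting both limits:
- item 2+item 4: weight 15, bulk 11, value 93
- item 4: weight 12, bulk 3, value 50
- item 5: weight 10, bulk 7, value 47
- item 2: weight 3, bulk 8, value 43
Best: $93.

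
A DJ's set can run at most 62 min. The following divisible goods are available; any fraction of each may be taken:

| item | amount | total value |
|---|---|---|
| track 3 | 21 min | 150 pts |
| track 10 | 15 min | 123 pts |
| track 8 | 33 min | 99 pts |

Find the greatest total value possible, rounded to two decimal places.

351.00

Take in order of value per unit:
- track 10 (123/15 per unit): all 15 → value 123, running total 123.00
- track 3 (150/21 per unit): all 21 → value 150, running total 273.00
- track 8 (99/33 per unit): 26 of 33 → value 26×99/33 = 78.0000, running total 351.00
Total 351.00.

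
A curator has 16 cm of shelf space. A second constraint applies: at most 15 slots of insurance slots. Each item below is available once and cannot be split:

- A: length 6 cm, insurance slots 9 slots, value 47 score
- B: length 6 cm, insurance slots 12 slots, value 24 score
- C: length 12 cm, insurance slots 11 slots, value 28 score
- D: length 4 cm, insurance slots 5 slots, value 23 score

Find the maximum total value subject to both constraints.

70 score

Feasible sets respecting both limits:
- A+D: length 10, insurance slots 14, value 70
- A: length 6, insurance slots 9, value 47
- C: length 12, insurance slots 11, value 28
Best: 70 score.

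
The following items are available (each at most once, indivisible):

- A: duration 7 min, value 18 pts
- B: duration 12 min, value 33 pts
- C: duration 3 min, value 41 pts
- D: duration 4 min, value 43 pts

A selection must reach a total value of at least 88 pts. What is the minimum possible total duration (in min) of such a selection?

Subsets with value ≥ 88, sorted by total duration:
- A+C+D: duration 14, value 102
- B+C+D: duration 19, value 117
Minimum duration: 14 min.

14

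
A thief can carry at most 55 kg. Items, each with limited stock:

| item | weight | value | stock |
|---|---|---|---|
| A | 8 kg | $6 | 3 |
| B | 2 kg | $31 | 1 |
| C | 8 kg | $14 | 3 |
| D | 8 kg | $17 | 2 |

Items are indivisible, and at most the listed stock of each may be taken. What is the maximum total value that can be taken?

$113

Best selections within weight 55 and stock limits:
- 1×A + 1×B + 3×C + 2×D: weight 50, value 113
- 1×B + 3×C + 2×D: weight 42, value 107
- 2×A + 1×B + 2×C + 2×D: weight 50, value 105
- 2×A + 1×B + 3×C + 1×D: weight 50, value 102
Best: $113.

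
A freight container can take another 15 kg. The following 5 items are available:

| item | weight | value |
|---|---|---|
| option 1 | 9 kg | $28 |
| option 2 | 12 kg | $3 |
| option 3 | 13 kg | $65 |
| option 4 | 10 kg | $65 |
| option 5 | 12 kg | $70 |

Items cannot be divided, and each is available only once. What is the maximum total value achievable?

This is a 0/1 knapsack; check combinations near the capacity.
- option 5: weight 12, value 70
- option 4: weight 10, value 65
- option 3: weight 13, value 65
- option 1: weight 9, value 28
Best: $70.

$70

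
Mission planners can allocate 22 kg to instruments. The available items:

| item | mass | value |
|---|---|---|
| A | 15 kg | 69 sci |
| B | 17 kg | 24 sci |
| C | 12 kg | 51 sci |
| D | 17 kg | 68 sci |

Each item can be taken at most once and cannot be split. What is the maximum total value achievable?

69 sci

Check high-value combinations within 22 kg:
- A: mass 15, value 69
- D: mass 17, value 68
- C: mass 12, value 51
Best: 69 sci.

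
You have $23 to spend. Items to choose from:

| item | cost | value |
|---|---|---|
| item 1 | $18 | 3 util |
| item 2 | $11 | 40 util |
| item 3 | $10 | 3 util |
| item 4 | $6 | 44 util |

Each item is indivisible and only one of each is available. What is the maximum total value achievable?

Check high-value combinations within $23:
- item 2+item 4: cost 11+6=17, value 40+44=84
- item 3+item 4: cost 10+6=16, value 3+44=47
- item 4: cost 6, value 44
- item 2+item 3: cost 11+10=21, value 40+3=43
- item 2: cost 11, value 40
Best: 84 util.

84 util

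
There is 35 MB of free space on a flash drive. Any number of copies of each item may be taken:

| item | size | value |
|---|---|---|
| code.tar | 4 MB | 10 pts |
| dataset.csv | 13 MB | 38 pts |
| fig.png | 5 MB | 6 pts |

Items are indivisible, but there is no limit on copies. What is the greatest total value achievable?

Best value-per-unit is dataset.csv at 38/13; filling with it alone gives 2×38 = 76.
Optimal mix: 2×code.tar + 2×dataset.csv → size 34, value 96.

96 pts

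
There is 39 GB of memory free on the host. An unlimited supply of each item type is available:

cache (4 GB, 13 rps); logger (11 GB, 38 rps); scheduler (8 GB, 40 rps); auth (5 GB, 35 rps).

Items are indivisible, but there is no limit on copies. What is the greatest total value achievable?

Best value-per-unit is auth at 35/5; filling with it alone gives 7×35 = 245.
Optimal mix: 1×cache + 7×auth → memory 39, value 258.

258 rps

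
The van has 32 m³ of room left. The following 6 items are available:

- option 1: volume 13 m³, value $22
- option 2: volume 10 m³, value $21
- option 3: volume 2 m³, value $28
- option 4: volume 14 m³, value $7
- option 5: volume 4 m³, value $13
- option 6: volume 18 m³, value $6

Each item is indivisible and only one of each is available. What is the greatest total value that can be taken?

$84

Check high-value combinations within 32 m³:
- option 1+option 2+option 3+option 5: volume 13+10+2+4=29, value 22+21+28+13=84
- option 1+option 2+option 3: volume 13+10+2=25, value 22+21+28=71
- option 2+option 3+option 4+option 5: volume 10+2+14+4=30, value 21+28+7+13=69
- option 1+option 3+option 5: volume 13+2+4=19, value 22+28+13=63
Best: $84.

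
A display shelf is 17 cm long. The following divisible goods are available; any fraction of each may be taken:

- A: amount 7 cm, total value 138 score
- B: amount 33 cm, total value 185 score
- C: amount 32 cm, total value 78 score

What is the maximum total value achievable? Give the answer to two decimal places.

194.06

Take in order of value per unit:
- A (138/7 per unit): all 7 → value 138, running total 138.00
- B (185/33 per unit): 10 of 33 → value 10×185/33 = 56.0606, running total 194.06
Total 194.06.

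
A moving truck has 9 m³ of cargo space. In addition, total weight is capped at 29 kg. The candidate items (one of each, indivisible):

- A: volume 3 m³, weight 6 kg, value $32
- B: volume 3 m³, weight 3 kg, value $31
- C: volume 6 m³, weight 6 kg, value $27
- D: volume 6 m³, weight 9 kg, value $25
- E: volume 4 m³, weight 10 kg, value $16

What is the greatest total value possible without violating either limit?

Feasible sets respecting both limits:
- A+B: volume 6, weight 9, value 63
- A+C: volume 9, weight 12, value 59
- B+C: volume 9, weight 9, value 58
- A+D: volume 9, weight 15, value 57
Best: $63.

$63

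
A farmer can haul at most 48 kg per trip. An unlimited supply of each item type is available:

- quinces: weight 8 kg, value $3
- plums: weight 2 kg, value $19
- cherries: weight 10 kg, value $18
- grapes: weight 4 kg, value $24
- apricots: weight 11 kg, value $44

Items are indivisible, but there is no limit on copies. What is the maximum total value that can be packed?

Best value-per-unit is plums at 19/2, and filling with it alone uses weight 24×2=48. No mix of the others beats 24×19 = 456.

$456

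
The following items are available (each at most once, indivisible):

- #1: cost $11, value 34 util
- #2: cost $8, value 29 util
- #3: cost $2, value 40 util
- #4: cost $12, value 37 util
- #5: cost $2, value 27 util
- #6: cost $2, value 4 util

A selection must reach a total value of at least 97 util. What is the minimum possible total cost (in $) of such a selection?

Subsets with value ≥ 97, sorted by total cost:
- #2+#3+#5+#6: cost 14, value 100
- #1+#3+#5: cost 15, value 101
- #3+#4+#5: cost 16, value 104
Minimum cost: 14 $.

14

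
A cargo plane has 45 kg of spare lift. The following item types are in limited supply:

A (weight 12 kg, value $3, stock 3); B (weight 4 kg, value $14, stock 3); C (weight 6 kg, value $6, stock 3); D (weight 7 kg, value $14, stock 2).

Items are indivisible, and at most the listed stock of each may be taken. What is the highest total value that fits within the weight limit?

Top feasible selections:
- 3×B + 3×C + 2×D: weight 44, value 88
- 3×B + 2×C + 2×D: weight 38, value 82
Best: $88.

$88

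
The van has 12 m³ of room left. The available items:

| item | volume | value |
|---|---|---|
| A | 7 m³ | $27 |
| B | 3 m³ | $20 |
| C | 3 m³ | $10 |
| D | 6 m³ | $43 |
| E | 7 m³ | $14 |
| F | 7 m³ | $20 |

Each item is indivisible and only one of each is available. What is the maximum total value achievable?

$73

Check high-value combinations within 12 m³:
- B+C+D: volume 3+3+6=12, value 20+10+43=73
- B+D: volume 3+6=9, value 20+43=63
- C+D: volume 3+6=9, value 10+43=53
Best: $73.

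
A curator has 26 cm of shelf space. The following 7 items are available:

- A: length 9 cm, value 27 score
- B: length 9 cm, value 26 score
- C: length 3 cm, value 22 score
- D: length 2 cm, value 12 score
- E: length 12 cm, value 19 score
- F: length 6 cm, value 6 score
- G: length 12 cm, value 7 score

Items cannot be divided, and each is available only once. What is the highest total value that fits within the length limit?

This is a 0/1 knapsack; check combinations near the capacity.
- A+B+C+D: length 9+9+3+2=23, value 27+26+22+12=87
- A+C+D+E: length 9+3+2+12=26, value 27+22+12+19=80
- B+C+D+E: length 9+3+2+12=26, value 26+22+12+19=79
- A+B+C: length 9+9+3=21, value 27+26+22=75
Best: 87 score.

87 score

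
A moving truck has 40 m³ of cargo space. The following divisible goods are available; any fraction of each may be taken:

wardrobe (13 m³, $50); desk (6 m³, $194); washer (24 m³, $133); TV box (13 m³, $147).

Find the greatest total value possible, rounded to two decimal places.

Take in order of value per unit:
- desk (194/6 per unit): all 6 → value 194, running total 194.00
- TV box (147/13 per unit): all 13 → value 147, running total 341.00
- washer (133/24 per unit): 21 of 24 → value 21×133/24 = 116.3750, running total 457.38
Total 457.38.

457.38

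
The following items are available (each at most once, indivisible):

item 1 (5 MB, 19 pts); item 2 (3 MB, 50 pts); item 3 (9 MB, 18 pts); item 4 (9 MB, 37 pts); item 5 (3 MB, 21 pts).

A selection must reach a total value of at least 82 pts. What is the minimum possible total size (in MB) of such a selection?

11

Subsets with value ≥ 82, sorted by total size:
- item 1+item 2+item 5: size 11, value 90
- item 2+item 4: size 12, value 87
Minimum size: 11 MB.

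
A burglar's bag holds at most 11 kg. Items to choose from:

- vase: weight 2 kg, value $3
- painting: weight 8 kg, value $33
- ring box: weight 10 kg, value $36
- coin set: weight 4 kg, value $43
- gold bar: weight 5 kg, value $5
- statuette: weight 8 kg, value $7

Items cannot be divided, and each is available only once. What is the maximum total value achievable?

This is a 0/1 knapsack; check combinations near the capacity.
- vase+coin set+gold bar: weight 2+4+5=11, value 3+43+5=51
- coin set+gold bar: weight 4+5=9, value 43+5=48
- vase+coin set: weight 2+4=6, value 3+43=46
Best: $51.

$51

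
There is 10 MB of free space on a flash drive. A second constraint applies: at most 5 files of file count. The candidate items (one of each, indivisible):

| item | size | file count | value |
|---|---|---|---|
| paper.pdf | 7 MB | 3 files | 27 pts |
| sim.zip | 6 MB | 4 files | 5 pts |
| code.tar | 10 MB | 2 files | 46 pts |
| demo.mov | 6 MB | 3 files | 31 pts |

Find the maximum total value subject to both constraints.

46 pts

Feasible sets respecting both limits:
- code.tar: size 10, file count 2, value 46
- demo.mov: size 6, file count 3, value 31
- paper.pdf: size 7, file count 3, value 27
Best: 46 pts.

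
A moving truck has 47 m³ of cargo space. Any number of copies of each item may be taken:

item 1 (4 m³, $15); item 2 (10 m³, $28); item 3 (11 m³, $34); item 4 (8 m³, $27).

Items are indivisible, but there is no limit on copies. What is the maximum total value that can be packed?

Best value-per-unit is item 1 at 15/4; filling with it alone gives 11×15 = 165.
Optimal mix: 9×item 1 + 1×item 3 → volume 47, value 169.

$169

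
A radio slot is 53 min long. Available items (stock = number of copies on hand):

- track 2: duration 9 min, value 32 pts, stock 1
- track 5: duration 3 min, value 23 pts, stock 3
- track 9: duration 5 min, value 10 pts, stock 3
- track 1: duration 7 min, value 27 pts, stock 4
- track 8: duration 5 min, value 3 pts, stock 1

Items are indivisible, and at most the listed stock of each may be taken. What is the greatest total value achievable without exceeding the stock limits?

Top feasible selections:
- 1×track 2 + 3×track 5 + 1×track 9 + 4×track 1: duration 51, value 219
- 1×track 2 + 3×track 5 + 4×track 1 + 1×track 8: duration 51, value 212
- 1×track 2 + 3×track 5 + 4×track 1: duration 46, value 209
Best: 219 pts.

219 pts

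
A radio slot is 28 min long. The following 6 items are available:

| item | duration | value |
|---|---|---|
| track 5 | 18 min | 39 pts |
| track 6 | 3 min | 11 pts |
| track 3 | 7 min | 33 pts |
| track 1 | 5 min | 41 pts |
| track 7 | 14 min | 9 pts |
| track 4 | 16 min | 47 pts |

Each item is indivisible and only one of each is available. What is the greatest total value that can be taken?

This is a 0/1 knapsack; check combinations near the capacity.
- track 3+track 1+track 4: duration 7+5+16=28, value 33+41+47=121
- track 6+track 1+track 4: duration 3+5+16=24, value 11+41+47=99
- track 5+track 6+track 1: duration 18+3+5=26, value 39+11+41=91
Best: 121 pts.

121 pts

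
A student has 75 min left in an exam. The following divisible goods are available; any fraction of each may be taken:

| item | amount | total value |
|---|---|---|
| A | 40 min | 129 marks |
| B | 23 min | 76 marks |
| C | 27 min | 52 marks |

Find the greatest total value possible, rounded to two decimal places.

228.11

Take in order of value per unit:
- B (76/23 per unit): all 23 → value 76, running total 76.00
- A (129/40 per unit): all 40 → value 129, running total 205.00
- C (52/27 per unit): 12 of 27 → value 12×52/27 = 23.1111, running total 228.11
Total 228.11.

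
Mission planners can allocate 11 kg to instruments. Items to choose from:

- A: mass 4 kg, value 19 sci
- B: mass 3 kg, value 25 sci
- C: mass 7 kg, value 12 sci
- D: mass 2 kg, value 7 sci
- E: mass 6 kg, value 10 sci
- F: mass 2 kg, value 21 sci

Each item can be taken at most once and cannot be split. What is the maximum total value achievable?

Check high-value combinations within 11 kg:
- A+B+D+F: mass 4+3+2+2=11, value 19+25+7+21=72
- A+B+F: mass 4+3+2=9, value 19+25+21=65
- B+E+F: mass 3+6+2=11, value 25+10+21=56
- B+D+F: mass 3+2+2=7, value 25+7+21=53
- A+B+D: mass 4+3+2=9, value 19+25+7=51
Best: 72 sci.

72 sci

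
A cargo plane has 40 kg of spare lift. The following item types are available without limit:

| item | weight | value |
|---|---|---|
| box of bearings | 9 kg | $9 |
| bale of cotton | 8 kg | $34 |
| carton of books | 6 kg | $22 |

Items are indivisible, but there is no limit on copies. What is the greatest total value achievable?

$170

Best value-per-unit is bale of cotton at 34/8, and filling with it alone uses weight 5×8=40. No mix of the others beats 5×34 = 170.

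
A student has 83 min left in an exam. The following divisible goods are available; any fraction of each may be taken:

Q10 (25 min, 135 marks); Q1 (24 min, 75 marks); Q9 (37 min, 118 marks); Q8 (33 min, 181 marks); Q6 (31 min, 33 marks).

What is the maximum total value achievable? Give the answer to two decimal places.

Take in order of value per unit:
- Q8 (181/33 per unit): all 33 → value 181, running total 181.00
- Q10 (135/25 per unit): all 25 → value 135, running total 316.00
- Q9 (118/37 per unit): 25 of 37 → value 25×118/37 = 79.7297, running total 395.73
Total 395.73.

395.73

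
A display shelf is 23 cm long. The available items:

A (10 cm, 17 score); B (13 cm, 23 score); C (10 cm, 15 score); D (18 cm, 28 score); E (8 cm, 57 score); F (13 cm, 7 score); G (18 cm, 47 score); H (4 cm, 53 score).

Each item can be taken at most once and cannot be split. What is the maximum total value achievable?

127 score

This is a 0/1 knapsack; check combinations near the capacity.
- A+E+H: length 10+8+4=22, value 17+57+53=127
- C+E+H: length 10+8+4=22, value 15+57+53=125
- E+H: length 8+4=12, value 57+53=110
Best: 127 score.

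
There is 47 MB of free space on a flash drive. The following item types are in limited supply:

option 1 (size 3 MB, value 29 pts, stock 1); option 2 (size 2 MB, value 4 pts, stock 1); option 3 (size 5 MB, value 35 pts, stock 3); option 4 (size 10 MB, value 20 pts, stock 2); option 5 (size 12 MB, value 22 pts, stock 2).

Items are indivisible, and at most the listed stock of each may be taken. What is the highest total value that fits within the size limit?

Best selections within size 47 and stock limits:
- 1×option 1 + 1×option 2 + 3×option 3 + 2×option 5: size 44, value 182
- 1×option 1 + 1×option 2 + 3×option 3 + 1×option 4 + 1×option 5: size 42, value 180
- 1×option 1 + 1×option 2 + 3×option 3 + 2×option 4: size 40, value 178
- 1×option 1 + 3×option 3 + 2×option 5: size 42, value 178
Best: 182 pts.

182 pts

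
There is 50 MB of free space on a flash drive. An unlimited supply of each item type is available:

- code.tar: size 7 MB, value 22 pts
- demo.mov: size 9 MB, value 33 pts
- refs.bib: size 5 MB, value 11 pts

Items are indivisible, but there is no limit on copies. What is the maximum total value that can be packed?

Best value-per-unit is demo.mov at 33/9; filling with it alone gives 5×33 = 165.
Optimal mix: 2×code.tar + 4×demo.mov → size 50, value 176.

176 pts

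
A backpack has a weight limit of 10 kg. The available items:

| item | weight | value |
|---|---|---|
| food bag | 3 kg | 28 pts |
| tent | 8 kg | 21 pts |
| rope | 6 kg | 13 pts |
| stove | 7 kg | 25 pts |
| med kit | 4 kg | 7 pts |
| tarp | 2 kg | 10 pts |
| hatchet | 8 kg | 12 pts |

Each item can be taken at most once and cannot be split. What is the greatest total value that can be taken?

53 pts

Check high-value combinations within 10 kg:
- food bag+stove: weight 3+7=10, value 28+25=53
- food bag+med kit+tarp: weight 3+4+2=9, value 28+7+10=45
- food bag+rope: weight 3+6=9, value 28+13=41
- food bag+tarp: weight 3+2=5, value 28+10=38
- food bag+med kit: weight 3+4=7, value 28+7=35
Best: 53 pts.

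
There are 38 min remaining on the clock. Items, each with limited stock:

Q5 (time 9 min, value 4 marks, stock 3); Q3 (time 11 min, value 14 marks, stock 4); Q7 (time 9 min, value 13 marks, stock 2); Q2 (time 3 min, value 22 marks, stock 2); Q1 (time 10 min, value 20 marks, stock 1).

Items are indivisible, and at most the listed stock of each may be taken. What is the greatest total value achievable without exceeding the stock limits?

92 marks

Top feasible selections:
- 2×Q3 + 2×Q2 + 1×Q1: time 38, value 92
- 1×Q3 + 1×Q7 + 2×Q2 + 1×Q1: time 36, value 91
- 2×Q7 + 2×Q2 + 1×Q1: time 34, value 90
Best: 92 marks.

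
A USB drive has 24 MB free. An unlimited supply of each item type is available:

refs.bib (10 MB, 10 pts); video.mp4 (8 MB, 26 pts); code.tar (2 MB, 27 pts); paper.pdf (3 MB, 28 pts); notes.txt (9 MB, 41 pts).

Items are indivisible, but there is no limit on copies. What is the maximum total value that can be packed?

Best value-per-unit is code.tar at 27/2, and filling with it alone uses size 12×2=24. No mix of the others beats 12×27 = 324.

324 pts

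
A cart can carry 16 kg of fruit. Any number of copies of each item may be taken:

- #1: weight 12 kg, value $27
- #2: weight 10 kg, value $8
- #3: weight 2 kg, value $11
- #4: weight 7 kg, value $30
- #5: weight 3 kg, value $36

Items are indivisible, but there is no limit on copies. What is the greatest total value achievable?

$180

Best value-per-unit is #5 at 36/3, and filling with it alone uses weight 5×3=15. No mix of the others beats 5×36 = 180.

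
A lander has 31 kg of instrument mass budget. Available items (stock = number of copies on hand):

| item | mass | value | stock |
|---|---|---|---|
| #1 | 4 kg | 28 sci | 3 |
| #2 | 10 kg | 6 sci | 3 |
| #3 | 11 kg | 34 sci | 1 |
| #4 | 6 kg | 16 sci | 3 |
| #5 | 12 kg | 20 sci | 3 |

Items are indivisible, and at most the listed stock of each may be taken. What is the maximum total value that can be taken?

Top feasible selections:
- 3×#1 + 1×#3 + 1×#4: mass 29, value 134
- 3×#1 + 3×#4: mass 30, value 132
- 2×#1 + 1×#3 + 2×#4: mass 31, value 122
Best: 134 sci.

134 sci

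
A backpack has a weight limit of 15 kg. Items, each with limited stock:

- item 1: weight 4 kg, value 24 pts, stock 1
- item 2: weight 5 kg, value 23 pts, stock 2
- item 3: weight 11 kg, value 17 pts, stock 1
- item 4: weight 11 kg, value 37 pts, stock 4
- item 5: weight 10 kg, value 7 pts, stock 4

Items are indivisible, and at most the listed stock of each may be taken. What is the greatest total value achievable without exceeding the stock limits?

Top feasible selections:
- 1×item 1 + 2×item 2: weight 14, value 70
- 1×item 1 + 1×item 4: weight 15, value 61
- 1×item 1 + 1×item 2: weight 9, value 47
Best: 70 pts.

70 pts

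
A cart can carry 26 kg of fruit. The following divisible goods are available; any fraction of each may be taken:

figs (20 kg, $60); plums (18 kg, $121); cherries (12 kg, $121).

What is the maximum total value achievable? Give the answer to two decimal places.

215.11

Take in order of value per unit:
- cherries (121/12 per unit): all 12 → value 121, running total 121.00
- plums (121/18 per unit): 14 of 18 → value 14×121/18 = 94.1111, running total 215.11
Total 215.11.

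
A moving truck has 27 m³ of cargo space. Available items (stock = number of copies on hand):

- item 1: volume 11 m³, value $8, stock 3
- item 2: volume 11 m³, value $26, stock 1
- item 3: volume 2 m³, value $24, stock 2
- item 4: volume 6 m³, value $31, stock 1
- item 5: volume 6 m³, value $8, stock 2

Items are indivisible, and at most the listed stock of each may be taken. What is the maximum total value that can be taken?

$113

Best selections within volume 27 and stock limits:
- 1×item 2 + 2×item 3 + 1×item 4 + 1×item 5: volume 27, value 113
- 1×item 2 + 2×item 3 + 1×item 4: volume 21, value 105
- 2×item 3 + 1×item 4 + 2×item 5: volume 22, value 95
- 1×item 1 + 2×item 3 + 1×item 4 + 1×item 5: volume 27, value 95
Best: $113.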